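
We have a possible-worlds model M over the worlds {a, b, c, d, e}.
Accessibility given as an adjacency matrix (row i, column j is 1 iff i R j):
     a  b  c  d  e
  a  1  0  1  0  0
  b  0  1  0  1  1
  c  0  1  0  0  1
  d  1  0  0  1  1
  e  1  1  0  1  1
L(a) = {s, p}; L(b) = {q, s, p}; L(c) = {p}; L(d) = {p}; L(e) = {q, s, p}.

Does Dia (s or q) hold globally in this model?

Let φ = Dia (s or q). Evaluate φ at each world:
  a (successors {a, c}): φ is true.
  b (successors {b, d, e}): φ is true.
  c (successors {b, e}): φ is true.
  d (successors {a, d, e}): φ is true.
  e (successors {a, b, d, e}): φ is true.
For instance, at c:
  At c: Dia (s or q) requires s or q at some successor in {b, e}.
    s or q holds at b, so Dia (s or q) is true at c.

Yes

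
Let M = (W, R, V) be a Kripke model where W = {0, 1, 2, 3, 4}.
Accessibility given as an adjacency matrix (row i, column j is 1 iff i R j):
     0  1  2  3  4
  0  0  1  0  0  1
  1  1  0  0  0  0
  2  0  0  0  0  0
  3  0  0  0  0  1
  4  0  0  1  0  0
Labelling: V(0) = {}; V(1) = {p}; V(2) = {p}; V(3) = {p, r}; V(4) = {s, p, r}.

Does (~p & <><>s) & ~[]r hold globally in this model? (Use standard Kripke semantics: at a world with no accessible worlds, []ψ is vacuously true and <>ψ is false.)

Let φ = (~p & <><>s) & ~[]r. Evaluate φ at each world:
  0 (successors {1, 4}): φ is false.
  1 (successors {0}): φ is false.
  2 (successors ∅): φ is false.
  3 (successors {4}): φ is false.
  4 (successors {2}): φ is false.
Detail at 0 (counterexample):
  At 0: ~p & <><>s is false, ~[]r is true, so (~p & <><>s) & ~[]r is false.
    At 0: ~p is true, <><>s is false, so ~p & <><>s is false.
      At 0: <><>s requires <>s at some successor in {1, 4}.
        At 1: <>s is false.
        At 4: <>s is false.
      So <><>s is false at 0.
    At 0: []r is false, so ~[]r is true.
      At 0: []r requires r at every successor {1, 4}.
        r fails at 1, so []r is false at 0.

No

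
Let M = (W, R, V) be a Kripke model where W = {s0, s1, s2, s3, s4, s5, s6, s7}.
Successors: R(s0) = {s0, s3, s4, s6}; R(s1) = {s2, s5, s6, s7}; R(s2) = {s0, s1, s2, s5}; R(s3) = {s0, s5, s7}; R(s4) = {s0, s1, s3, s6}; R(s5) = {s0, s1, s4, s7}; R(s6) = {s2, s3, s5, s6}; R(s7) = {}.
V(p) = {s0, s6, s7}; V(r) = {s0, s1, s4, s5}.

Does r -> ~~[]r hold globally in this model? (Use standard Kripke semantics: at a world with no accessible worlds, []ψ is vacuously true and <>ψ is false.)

No

Let φ = r -> ~~[]r. Evaluate φ at each world:
  s0 (successors {s0, s3, s4, s6}): φ is false.
  s1 (successors {s2, s5, s6, s7}): φ is false.
  s2 (successors {s0, s1, s2, s5}): φ is true.
  s3 (successors {s0, s5, s7}): φ is true.
  s4 (successors {s0, s1, s3, s6}): φ is false.
  s5 (successors {s0, s1, s4, s7}): φ is false.
  s6 (successors {s2, s3, s5, s6}): φ is true.
  s7 (successors ∅): φ is true.
Detail at s0 (counterexample):
  At s0: r is true, ~~[]r is false, so r -> ~~[]r is false.
    At s0: ~[]r is true, so ~~[]r is false.
      At s0: []r is false, so ~[]r is true.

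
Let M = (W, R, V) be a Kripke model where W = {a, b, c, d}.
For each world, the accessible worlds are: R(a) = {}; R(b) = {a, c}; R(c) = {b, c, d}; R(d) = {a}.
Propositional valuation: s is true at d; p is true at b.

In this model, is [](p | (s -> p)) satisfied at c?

No

Recall that []ψ holds at a world iff ψ holds at every accessible world, and <>ψ holds iff ψ holds at some accessible world.
At c: [](p | (s -> p)) requires p | (s -> p) at every successor {b, c, d}.
  p | (s -> p) fails at d, so [](p | (s -> p)) is false at c.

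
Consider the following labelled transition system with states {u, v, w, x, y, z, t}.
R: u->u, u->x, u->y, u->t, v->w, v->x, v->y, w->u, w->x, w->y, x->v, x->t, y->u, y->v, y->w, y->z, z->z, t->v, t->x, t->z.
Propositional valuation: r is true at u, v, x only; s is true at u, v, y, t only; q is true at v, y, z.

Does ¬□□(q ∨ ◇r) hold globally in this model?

Let φ = ¬□□(q ∨ ◇r). Evaluate φ at each world:
  u (successors {u, x, y, t}): φ is false.
  v (successors {w, x, y}): φ is false.
  w (successors {u, x, y}): φ is false.
  x (successors {v, t}): φ is false.
  y (successors {u, v, w, z}): φ is false.
  z (successors {z}): φ is false.
  t (successors {v, x, z}): φ is false.
Detail at u (counterexample):
  At u: □□(q ∨ ◇r) is true, so ¬□□(q ∨ ◇r) is false.
    At u: □□(q ∨ ◇r) requires □(q ∨ ◇r) at every successor {u, x, y, t}.
      At u: □(q ∨ ◇r) is true.
      At x: □(q ∨ ◇r) is true.
      At y: □(q ∨ ◇r) is true.
      At t: □(q ∨ ◇r) is true.
    So □□(q ∨ ◇r) is true at u.

No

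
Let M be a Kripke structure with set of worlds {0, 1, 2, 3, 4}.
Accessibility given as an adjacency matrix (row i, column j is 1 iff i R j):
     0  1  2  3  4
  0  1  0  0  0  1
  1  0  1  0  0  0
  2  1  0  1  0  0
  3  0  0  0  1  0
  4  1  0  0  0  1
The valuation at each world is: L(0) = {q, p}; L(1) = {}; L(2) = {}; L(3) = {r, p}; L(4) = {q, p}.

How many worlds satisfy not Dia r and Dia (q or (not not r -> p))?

4

Let φ = not Dia r and Dia (q or (not not r -> p)). Evaluate φ at each world:
  0 (successors {0, 4}): φ is true.
  1 (successors {1}): φ is true.
  2 (successors {0, 2}): φ is true.
  3 (successors {3}): φ is false.
  4 (successors {0, 4}): φ is true.
For instance, at 4:
  At 4: not Dia r is true, Dia (q or (not not r -> p)) is true, so not Dia r and Dia (q or (not not r -> p)) is true.
    At 4: Dia r is false, so not Dia r is true.
      At 4: Dia r requires r at some successor in {0, 4}.
        At 0: r is false.
        At 4: r is false.
      So Dia r is false at 4.
    At 4: Dia (q or (not not r -> p)) requires q or (not not r -> p) at some successor in {0, 4}.
      q or (not not r -> p) holds at 0, so Dia (q or (not not r -> p)) is true at 4.
Satisfying worlds: {0, 1, 2, 4}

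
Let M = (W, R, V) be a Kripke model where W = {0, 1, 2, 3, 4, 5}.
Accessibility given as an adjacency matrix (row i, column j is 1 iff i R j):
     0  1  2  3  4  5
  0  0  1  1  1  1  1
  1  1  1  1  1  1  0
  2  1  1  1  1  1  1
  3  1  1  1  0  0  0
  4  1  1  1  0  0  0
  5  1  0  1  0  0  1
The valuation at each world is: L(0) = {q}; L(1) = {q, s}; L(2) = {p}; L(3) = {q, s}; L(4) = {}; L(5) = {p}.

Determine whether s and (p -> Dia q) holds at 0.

At 0: s is false, p -> Dia q is true, so s and (p -> Dia q) is false.
  At 0: p is false, Dia q is true, so p -> Dia q is true.
    At 0: Dia q requires q at some successor in {1, 2, 3, 4, 5}.
      q holds at 1, so Dia q is true at 0.

No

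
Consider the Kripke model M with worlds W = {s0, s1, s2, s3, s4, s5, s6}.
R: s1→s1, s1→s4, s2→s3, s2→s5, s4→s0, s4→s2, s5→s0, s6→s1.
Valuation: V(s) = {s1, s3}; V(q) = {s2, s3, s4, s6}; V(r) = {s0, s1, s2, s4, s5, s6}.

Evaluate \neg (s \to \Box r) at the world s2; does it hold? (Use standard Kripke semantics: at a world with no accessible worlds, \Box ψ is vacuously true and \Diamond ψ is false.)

No

Recall that \Box ψ holds at a world iff ψ holds at every accessible world, and \Diamond ψ holds iff ψ holds at some accessible world.
At s2: s \to \Box r is true, so \neg (s \to \Box r) is false.
  At s2: s is false, \Box r is false, so s \to \Box r is true.
    At s2: \Box r requires r at every successor {s3, s5}.
      r fails at s3, so \Box r is false at s2.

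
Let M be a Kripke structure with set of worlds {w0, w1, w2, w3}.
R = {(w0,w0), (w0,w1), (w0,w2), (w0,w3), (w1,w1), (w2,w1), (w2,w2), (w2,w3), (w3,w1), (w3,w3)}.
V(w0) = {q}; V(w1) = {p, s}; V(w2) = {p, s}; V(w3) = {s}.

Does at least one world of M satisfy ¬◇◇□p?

No

Recall that □ψ holds at a world iff ψ holds at every accessible world, and ◇ψ holds iff ψ holds at some accessible world.
Let φ = ¬◇◇□p. Evaluate φ at each world:
  w0 (successors {w0, w1, w2, w3}): φ is false.
  w1 (successors {w1}): φ is false.
  w2 (successors {w1, w2, w3}): φ is false.
  w3 (successors {w1, w3}): φ is false.
For instance, at w1:
  At w1: ◇◇□p is true, so ¬◇◇□p is false.
    At w1: ◇◇□p requires ◇□p at some successor in {w1}.
      ◇□p holds at w1, so ◇◇□p is true at w1.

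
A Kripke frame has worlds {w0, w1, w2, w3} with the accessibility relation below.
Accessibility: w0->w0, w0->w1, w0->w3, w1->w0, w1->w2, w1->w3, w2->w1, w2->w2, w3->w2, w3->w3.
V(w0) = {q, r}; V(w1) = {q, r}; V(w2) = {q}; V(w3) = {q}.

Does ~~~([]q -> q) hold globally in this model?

Let φ = ~~~([]q -> q). Evaluate φ at each world:
  w0 (successors {w0, w1, w3}): φ is false.
  w1 (successors {w0, w2, w3}): φ is false.
  w2 (successors {w1, w2}): φ is false.
  w3 (successors {w2, w3}): φ is false.
Detail at w0 (counterexample):
  At w0: ~~([]q -> q) is true, so ~~~([]q -> q) is false.
    At w0: ~([]q -> q) is false, so ~~([]q -> q) is true.
      At w0: []q -> q is true, so ~([]q -> q) is false.

No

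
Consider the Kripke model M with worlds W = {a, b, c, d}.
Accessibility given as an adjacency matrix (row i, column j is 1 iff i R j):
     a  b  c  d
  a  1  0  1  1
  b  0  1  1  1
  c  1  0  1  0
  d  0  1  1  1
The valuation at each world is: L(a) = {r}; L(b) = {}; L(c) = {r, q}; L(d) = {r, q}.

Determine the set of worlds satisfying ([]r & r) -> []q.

b, d

Let φ = ([]r & r) -> []q. Evaluate φ at each world:
  a (successors {a, c, d}): φ is false.
  b (successors {b, c, d}): φ is true.
  c (successors {a, c}): φ is false.
  d (successors {b, c, d}): φ is true.
For instance, at a:
  At a: []r & r is true, []q is false, so ([]r & r) -> []q is false.
    At a: []r is true, r is true, so []r & r is true.
      At a: []r requires r at every successor {a, c, d}.
        At a: r is true.
        At c: r is true.
        At d: r is true.
      So []r is true at a.
    At a: []q requires q at every successor {a, c, d}.
      q fails at a, so []q is false at a.
Satisfying worlds: {b, d}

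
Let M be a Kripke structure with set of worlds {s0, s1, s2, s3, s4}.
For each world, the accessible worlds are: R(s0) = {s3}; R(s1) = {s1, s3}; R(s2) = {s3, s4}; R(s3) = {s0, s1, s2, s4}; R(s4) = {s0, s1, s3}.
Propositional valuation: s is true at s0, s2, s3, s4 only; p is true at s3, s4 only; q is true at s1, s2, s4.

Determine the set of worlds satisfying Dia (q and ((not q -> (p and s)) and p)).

s2, s3

Let φ = Dia (q and ((not q -> (p and s)) and p)). Evaluate φ at each world:
  s0 (successors {s3}): φ is false.
  s1 (successors {s1, s3}): φ is false.
  s2 (successors {s3, s4}): φ is true.
  s3 (successors {s0, s1, s2, s4}): φ is true.
  s4 (successors {s0, s1, s3}): φ is false.
For instance, at s1:
  At s1: Dia (q and ((not q -> (p and s)) and p)) requires q and ((not q -> (p and s)) and p) at some successor in {s1, s3}.
    At s1: q and ((not q -> (p and s)) and p) is false.
    At s3: q and ((not q -> (p and s)) and p) is false.
  So Dia (q and ((not q -> (p and s)) and p)) is false at s1.
Satisfying worlds: {s2, s3}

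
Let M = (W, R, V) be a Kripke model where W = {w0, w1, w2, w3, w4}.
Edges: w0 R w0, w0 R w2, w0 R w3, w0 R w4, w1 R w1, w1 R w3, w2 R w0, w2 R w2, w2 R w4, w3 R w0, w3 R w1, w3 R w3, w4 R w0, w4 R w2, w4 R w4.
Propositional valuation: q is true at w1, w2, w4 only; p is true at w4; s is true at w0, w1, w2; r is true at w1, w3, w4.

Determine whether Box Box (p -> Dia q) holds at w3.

At w3: Box Box (p -> Dia q) requires Box (p -> Dia q) at every successor {w0, w1, w3}.
    At w0: Box (p -> Dia q) requires p -> Dia q at every successor {w0, w2, w3, w4}.
      At w0: p -> Dia q is true.
      At w2: p -> Dia q is true.
      At w3: p -> Dia q is true.
      At w4: p -> Dia q is true.
    So Box (p -> Dia q) is true at w0.
    At w1: Box (p -> Dia q) requires p -> Dia q at every successor {w1, w3}.
      At w1: p -> Dia q is true.
      At w3: p -> Dia q is true.
    So Box (p -> Dia q) is true at w1.
    At w3: Box (p -> Dia q) requires p -> Dia q at every successor {w0, w1, w3}.
      At w0: p -> Dia q is true.
      At w1: p -> Dia q is true.
      At w3: p -> Dia q is true.
    So Box (p -> Dia q) is true at w3.
So Box Box (p -> Dia q) is true at w3.

Yes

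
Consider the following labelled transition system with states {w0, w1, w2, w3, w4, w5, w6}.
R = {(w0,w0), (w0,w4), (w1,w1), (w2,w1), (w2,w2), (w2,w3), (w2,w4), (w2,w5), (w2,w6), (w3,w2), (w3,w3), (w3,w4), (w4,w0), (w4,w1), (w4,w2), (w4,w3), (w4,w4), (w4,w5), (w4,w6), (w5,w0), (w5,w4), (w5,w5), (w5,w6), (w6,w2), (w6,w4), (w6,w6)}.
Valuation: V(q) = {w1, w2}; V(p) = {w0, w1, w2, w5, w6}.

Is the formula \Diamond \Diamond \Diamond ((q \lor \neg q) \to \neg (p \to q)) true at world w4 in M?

Recall that \Diamond ψ holds at a world iff ψ holds at some accessible world.
At w4: \Diamond \Diamond \Diamond ((q \lor \neg q) \to \neg (p \to q)) requires \Diamond \Diamond ((q \lor \neg q) \to \neg (p \to q)) at some successor in {w0, w1, w2, w3, w4, w5, w6}.
  \Diamond \Diamond ((q \lor \neg q) \to \neg (p \to q)) holds at w0, so \Diamond \Diamond \Diamond ((q \lor \neg q) \to \neg (p \to q)) is true at w4.
    At w0: \Diamond \Diamond ((q \lor \neg q) \to \neg (p \to q)) requires \Diamond ((q \lor \neg q) \to \neg (p \to q)) at some successor in {w0, w4}.
      \Diamond ((q \lor \neg q) \to \neg (p \to q)) holds at w0, so \Diamond \Diamond ((q \lor \neg q) \to \neg (p \to q)) is true at w0.

Yes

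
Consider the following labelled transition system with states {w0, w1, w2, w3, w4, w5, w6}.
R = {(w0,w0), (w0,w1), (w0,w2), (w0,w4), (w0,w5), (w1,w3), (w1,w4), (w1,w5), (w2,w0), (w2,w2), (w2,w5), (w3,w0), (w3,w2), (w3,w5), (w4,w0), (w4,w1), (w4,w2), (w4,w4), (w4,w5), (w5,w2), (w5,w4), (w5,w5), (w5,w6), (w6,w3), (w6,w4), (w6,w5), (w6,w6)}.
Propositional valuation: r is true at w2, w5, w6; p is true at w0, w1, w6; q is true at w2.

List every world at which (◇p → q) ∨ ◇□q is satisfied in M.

Let φ = (◇p → q) ∨ ◇□q. Evaluate φ at each world:
  w0 (successors {w0, w1, w2, w4, w5}): φ is false.
  w1 (successors {w3, w4, w5}): φ is true.
  w2 (successors {w0, w2, w5}): φ is true.
  w3 (successors {w0, w2, w5}): φ is false.
  w4 (successors {w0, w1, w2, w4, w5}): φ is false.
  w5 (successors {w2, w4, w5, w6}): φ is false.
  w6 (successors {w3, w4, w5, w6}): φ is false.
For instance, at w6:
  At w6: ◇p → q is false, ◇□q is false, so (◇p → q) ∨ ◇□q is false.
    At w6: ◇p is true, q is false, so ◇p → q is false.
      At w6: ◇p requires p at some successor in {w3, w4, w5, w6}.
        p holds at w6, so ◇p is true at w6.
    At w6: ◇□q requires □q at some successor in {w3, w4, w5, w6}.
      At w3: □q is false.
      At w4: □q is false.
      At w5: □q is false.
      At w6: □q is false.
    So ◇□q is false at w6.
Satisfying worlds: {w1, w2}

w1, w2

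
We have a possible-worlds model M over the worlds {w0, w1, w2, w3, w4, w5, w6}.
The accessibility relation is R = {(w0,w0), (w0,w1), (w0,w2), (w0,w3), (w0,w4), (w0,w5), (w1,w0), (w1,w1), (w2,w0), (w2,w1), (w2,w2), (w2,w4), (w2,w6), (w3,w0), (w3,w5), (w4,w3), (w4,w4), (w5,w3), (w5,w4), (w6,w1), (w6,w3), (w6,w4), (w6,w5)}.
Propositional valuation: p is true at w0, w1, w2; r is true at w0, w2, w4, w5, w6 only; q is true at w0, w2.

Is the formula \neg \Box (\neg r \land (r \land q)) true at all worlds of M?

Yes

Recall that \Box ψ holds at a world iff ψ holds at every accessible world, and \Diamond ψ holds iff ψ holds at some accessible world.
Let φ = \neg \Box (\neg r \land (r \land q)). Evaluate φ at each world:
  w0 (successors {w0, w1, w2, w3, w4, w5}): φ is true.
  w1 (successors {w0, w1}): φ is true.
  w2 (successors {w0, w1, w2, w4, w6}): φ is true.
  w3 (successors {w0, w5}): φ is true.
  w4 (successors {w3, w4}): φ is true.
  w5 (successors {w3, w4}): φ is true.
  w6 (successors {w1, w3, w4, w5}): φ is true.
For instance, at w5:
  At w5: \Box (\neg r \land (r \land q)) is false, so \neg \Box (\neg r \land (r \land q)) is true.
    At w5: \Box (\neg r \land (r \land q)) requires \neg r \land (r \land q) at every successor {w3, w4}.
      \neg r \land (r \land q) fails at w3, so \Box (\neg r \land (r \land q)) is false at w5.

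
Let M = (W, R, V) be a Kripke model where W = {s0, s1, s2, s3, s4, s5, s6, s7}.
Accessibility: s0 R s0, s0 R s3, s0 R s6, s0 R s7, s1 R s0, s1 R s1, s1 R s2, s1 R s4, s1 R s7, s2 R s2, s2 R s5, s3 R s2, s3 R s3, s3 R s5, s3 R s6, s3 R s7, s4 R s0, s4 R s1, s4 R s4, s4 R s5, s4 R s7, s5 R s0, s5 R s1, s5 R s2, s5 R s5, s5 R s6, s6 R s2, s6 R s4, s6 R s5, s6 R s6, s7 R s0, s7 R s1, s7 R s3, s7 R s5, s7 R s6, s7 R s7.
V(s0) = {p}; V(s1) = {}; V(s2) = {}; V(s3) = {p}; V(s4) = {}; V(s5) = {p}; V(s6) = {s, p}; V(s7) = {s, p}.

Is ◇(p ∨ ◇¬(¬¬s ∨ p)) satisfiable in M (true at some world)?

Yes

Let φ = ◇(p ∨ ◇¬(¬¬s ∨ p)). Evaluate φ at each world:
  s0 (successors {s0, s3, s6, s7}): φ is true.
  s1 (successors {s0, s1, s2, s4, s7}): φ is true.
  s2 (successors {s2, s5}): φ is true.
  s3 (successors {s2, s3, s5, s6, s7}): φ is true.
  s4 (successors {s0, s1, s4, s5, s7}): φ is true.
  s5 (successors {s0, s1, s2, s5, s6}): φ is true.
  s6 (successors {s2, s4, s5, s6}): φ is true.
  s7 (successors {s0, s1, s3, s5, s6, s7}): φ is true.
Detail at s0 (witness):
  At s0: ◇(p ∨ ◇¬(¬¬s ∨ p)) requires p ∨ ◇¬(¬¬s ∨ p) at some successor in {s0, s3, s6, s7}.
    p ∨ ◇¬(¬¬s ∨ p) holds at s0, so ◇(p ∨ ◇¬(¬¬s ∨ p)) is true at s0.
      At s0: p is true, ◇¬(¬¬s ∨ p) is false, so p ∨ ◇¬(¬¬s ∨ p) is true.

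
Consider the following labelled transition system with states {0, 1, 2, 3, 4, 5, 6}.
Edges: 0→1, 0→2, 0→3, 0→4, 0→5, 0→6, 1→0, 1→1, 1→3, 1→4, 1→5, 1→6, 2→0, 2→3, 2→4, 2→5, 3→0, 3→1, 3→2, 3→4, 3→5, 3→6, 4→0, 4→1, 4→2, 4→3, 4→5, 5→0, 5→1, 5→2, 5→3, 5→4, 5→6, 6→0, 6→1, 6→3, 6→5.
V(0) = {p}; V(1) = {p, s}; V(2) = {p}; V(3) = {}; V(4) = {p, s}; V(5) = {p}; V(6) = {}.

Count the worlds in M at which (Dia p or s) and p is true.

5

Let φ = (Dia p or s) and p. Evaluate φ at each world:
  0 (successors {1, 2, 3, 4, 5, 6}): φ is true.
  1 (successors {0, 1, 3, 4, 5, 6}): φ is true.
  2 (successors {0, 3, 4, 5}): φ is true.
  3 (successors {0, 1, 2, 4, 5, 6}): φ is false.
  4 (successors {0, 1, 2, 3, 5}): φ is true.
  5 (successors {0, 1, 2, 3, 4, 6}): φ is true.
  6 (successors {0, 1, 3, 5}): φ is false.
For instance, at 0:
  At 0: Dia p or s is true, p is true, so (Dia p or s) and p is true.
    At 0: Dia p is true, s is false, so Dia p or s is true.
      At 0: Dia p requires p at some successor in {1, 2, 3, 4, 5, 6}.
        p holds at 1, so Dia p is true at 0.
Satisfying worlds: {0, 1, 2, 4, 5}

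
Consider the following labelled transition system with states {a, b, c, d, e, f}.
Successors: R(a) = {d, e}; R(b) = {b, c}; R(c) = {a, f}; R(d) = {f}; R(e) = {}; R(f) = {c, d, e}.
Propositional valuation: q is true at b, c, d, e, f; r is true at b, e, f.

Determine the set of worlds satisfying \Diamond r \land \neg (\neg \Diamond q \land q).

Let φ = \Diamond r \land \neg (\neg \Diamond q \land q). Evaluate φ at each world:
  a (successors {d, e}): φ is true.
  b (successors {b, c}): φ is true.
  c (successors {a, f}): φ is true.
  d (successors {f}): φ is true.
  e (successors ∅): φ is false.
  f (successors {c, d, e}): φ is true.
For instance, at b:
  At b: \Diamond r is true, \neg (\neg \Diamond q \land q) is true, so \Diamond r \land \neg (\neg \Diamond q \land q) is true.
    At b: \Diamond r requires r at some successor in {b, c}.
      r holds at b, so \Diamond r is true at b.
    At b: \neg \Diamond q \land q is false, so \neg (\neg \Diamond q \land q) is true.
      At b: \neg \Diamond q is false, q is true, so \neg \Diamond q \land q is false.
Satisfying worlds: {a, b, c, d, f}

a, b, c, d, f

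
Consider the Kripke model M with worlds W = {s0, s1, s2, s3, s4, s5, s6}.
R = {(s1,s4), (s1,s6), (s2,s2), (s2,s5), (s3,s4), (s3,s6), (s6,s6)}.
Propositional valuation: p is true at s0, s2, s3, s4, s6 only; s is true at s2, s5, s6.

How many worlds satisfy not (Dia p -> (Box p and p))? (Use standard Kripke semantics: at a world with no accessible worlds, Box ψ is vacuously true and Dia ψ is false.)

Let φ = not (Dia p -> (Box p and p)). Evaluate φ at each world:
  s0 (successors ∅): φ is false.
  s1 (successors {s4, s6}): φ is true.
  s2 (successors {s2, s5}): φ is true.
  s3 (successors {s4, s6}): φ is false.
  s4 (successors ∅): φ is false.
  s5 (successors ∅): φ is false.
  s6 (successors {s6}): φ is false.
For instance, at s6:
  At s6: Dia p -> (Box p and p) is true, so not (Dia p -> (Box p and p)) is false.
    At s6: Dia p is true, Box p and p is true, so Dia p -> (Box p and p) is true.
      At s6: Dia p requires p at some successor in {s6}.
        p holds at s6, so Dia p is true at s6.
      At s6: Box p is true, p is true, so Box p and p is true.
Satisfying worlds: {s1, s2}

2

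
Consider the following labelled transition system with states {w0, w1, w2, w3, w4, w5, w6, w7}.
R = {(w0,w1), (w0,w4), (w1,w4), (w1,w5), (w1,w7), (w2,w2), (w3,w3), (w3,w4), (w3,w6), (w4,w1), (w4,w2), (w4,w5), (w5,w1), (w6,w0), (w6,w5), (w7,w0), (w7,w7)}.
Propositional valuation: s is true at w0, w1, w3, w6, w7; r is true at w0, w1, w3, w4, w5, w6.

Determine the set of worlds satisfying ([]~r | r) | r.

Recall that []ψ holds at a world iff ψ holds at every accessible world, and <>ψ holds iff ψ holds at some accessible world.
Let φ = ([]~r | r) | r. Evaluate φ at each world:
  w0 (successors {w1, w4}): φ is true.
  w1 (successors {w4, w5, w7}): φ is true.
  w2 (successors {w2}): φ is true.
  w3 (successors {w3, w4, w6}): φ is true.
  w4 (successors {w1, w2, w5}): φ is true.
  w5 (successors {w1}): φ is true.
  w6 (successors {w0, w5}): φ is true.
  w7 (successors {w0, w7}): φ is false.
For instance, at w6:
  At w6: []~r | r is true, r is true, so ([]~r | r) | r is true.
    At w6: []~r is false, r is true, so []~r | r is true.
      At w6: []~r requires ~r at every successor {w0, w5}.
        ~r fails at w0, so []~r is false at w6.
Satisfying worlds: {w0, w1, w2, w3, w4, w5, w6}

w0, w1, w2, w3, w4, w5, w6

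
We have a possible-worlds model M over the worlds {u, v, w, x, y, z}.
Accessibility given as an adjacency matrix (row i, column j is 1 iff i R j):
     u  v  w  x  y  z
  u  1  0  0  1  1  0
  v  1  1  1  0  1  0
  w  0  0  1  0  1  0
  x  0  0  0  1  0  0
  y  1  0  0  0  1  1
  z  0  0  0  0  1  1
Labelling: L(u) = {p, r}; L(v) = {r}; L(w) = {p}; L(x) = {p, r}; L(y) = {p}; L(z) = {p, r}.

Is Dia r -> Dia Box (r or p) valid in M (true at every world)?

Yes

Recall that Box ψ holds at a world iff ψ holds at every accessible world, and Dia ψ holds iff ψ holds at some accessible world.
Let φ = Dia r -> Dia Box (r or p). Evaluate φ at each world:
  u (successors {u, x, y}): φ is true.
  v (successors {u, v, w, y}): φ is true.
  w (successors {w, y}): φ is true.
  x (successors {x}): φ is true.
  y (successors {u, y, z}): φ is true.
  z (successors {y, z}): φ is true.
For instance, at y:
  At y: Dia r is true, Dia Box (r or p) is true, so Dia r -> Dia Box (r or p) is true.
    At y: Dia r requires r at some successor in {u, y, z}.
      r holds at u, so Dia r is true at y.
    At y: Dia Box (r or p) requires Box (r or p) at some successor in {u, y, z}.
      Box (r or p) holds at u, so Dia Box (r or p) is true at y.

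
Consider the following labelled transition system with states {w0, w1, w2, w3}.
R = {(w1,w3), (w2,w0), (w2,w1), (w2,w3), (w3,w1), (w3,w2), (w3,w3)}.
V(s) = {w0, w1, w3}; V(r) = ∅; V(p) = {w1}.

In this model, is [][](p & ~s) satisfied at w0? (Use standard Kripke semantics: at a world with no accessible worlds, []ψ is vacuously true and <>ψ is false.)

Recall that []ψ holds at a world iff ψ holds at every accessible world, and <>ψ holds iff ψ holds at some accessible world.
At w0: no accessible worlds, so [][](p & ~s) holds vacuously.

Yes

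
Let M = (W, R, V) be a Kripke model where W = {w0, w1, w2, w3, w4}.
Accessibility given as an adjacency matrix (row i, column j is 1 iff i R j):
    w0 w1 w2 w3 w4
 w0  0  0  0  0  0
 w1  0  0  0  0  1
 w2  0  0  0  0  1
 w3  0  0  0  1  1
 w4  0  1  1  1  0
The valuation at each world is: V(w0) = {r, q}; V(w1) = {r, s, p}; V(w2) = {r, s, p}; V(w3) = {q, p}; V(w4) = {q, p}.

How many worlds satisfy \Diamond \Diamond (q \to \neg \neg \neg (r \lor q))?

Let φ = \Diamond \Diamond (q \to \neg \neg \neg (r \lor q)). Evaluate φ at each world:
  w0 (successors ∅): φ is false.
  w1 (successors {w4}): φ is true.
  w2 (successors {w4}): φ is true.
  w3 (successors {w3, w4}): φ is true.
  w4 (successors {w1, w2, w3}): φ is false.
For instance, at w2:
  At w2: \Diamond \Diamond (q \to \neg \neg \neg (r \lor q)) requires \Diamond (q \to \neg \neg \neg (r \lor q)) at some successor in {w4}.
    \Diamond (q \to \neg \neg \neg (r \lor q)) holds at w4, so \Diamond \Diamond (q \to \neg \neg \neg (r \lor q)) is true at w2.
      At w4: \Diamond (q \to \neg \neg \neg (r \lor q)) requires q \to \neg \neg \neg (r \lor q) at some successor in {w1, w2, w3}.
        q \to \neg \neg \neg (r \lor q) holds at w1, so \Diamond (q \to \neg \neg \neg (r \lor q)) is true at w4.
Satisfying worlds: {w1, w2, w3}

3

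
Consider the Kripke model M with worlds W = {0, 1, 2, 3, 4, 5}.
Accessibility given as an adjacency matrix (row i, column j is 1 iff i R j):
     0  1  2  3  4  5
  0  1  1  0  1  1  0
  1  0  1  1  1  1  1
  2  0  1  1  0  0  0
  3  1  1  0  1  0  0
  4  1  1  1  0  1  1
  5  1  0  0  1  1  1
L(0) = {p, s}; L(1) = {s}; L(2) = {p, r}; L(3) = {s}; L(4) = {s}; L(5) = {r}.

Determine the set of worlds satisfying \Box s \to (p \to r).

Let φ = \Box s \to (p \to r). Evaluate φ at each world:
  0 (successors {0, 1, 3, 4}): φ is false.
  1 (successors {1, 2, 3, 4, 5}): φ is true.
  2 (successors {1, 2}): φ is true.
  3 (successors {0, 1, 3}): φ is true.
  4 (successors {0, 1, 2, 4, 5}): φ is true.
  5 (successors {0, 3, 4, 5}): φ is true.
For instance, at 1:
  At 1: \Box s is false, p \to r is true, so \Box s \to (p \to r) is true.
    At 1: \Box s requires s at every successor {1, 2, 3, 4, 5}.
      s fails at 2, so \Box s is false at 1.
Satisfying worlds: {1, 2, 3, 4, 5}

1, 2, 3, 4, 5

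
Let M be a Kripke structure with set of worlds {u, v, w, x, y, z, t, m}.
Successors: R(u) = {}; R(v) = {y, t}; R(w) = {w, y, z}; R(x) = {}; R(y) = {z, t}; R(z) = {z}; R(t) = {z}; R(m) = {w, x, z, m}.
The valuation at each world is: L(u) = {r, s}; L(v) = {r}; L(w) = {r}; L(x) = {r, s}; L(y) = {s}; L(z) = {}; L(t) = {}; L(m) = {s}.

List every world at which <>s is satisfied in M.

Let φ = <>s. Evaluate φ at each world:
  u (successors ∅): φ is false.
  v (successors {y, t}): φ is true.
  w (successors {w, y, z}): φ is true.
  x (successors ∅): φ is false.
  y (successors {z, t}): φ is false.
  z (successors {z}): φ is false.
  t (successors {z}): φ is false.
  m (successors {w, x, z, m}): φ is true.
For instance, at w:
  At w: <>s requires s at some successor in {w, y, z}.
    s holds at y, so <>s is true at w.
Satisfying worlds: {v, w, m}

v, w, m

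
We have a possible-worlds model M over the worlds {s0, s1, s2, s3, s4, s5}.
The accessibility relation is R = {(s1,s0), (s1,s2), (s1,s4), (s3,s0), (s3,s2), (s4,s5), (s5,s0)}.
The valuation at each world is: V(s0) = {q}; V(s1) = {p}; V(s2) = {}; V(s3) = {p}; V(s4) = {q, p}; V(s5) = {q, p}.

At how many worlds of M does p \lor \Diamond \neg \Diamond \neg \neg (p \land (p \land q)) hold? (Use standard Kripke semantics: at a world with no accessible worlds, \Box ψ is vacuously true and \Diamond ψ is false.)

4

Let φ = p \lor \Diamond \neg \Diamond \neg \neg (p \land (p \land q)). Evaluate φ at each world:
  s0 (successors ∅): φ is false.
  s1 (successors {s0, s2, s4}): φ is true.
  s2 (successors ∅): φ is false.
  s3 (successors {s0, s2}): φ is true.
  s4 (successors {s5}): φ is true.
  s5 (successors {s0}): φ is true.
For instance, at s3:
  At s3: p is true, \Diamond \neg \Diamond \neg \neg (p \land (p \land q)) is true, so p \lor \Diamond \neg \Diamond \neg \neg (p \land (p \land q)) is true.
    At s3: \Diamond \neg \Diamond \neg \neg (p \land (p \land q)) requires \neg \Diamond \neg \neg (p \land (p \land q)) at some successor in {s0, s2}.
      \neg \Diamond \neg \neg (p \land (p \land q)) holds at s0, so \Diamond \neg \Diamond \neg \neg (p \land (p \land q)) is true at s3.
Satisfying worlds: {s1, s3, s4, s5}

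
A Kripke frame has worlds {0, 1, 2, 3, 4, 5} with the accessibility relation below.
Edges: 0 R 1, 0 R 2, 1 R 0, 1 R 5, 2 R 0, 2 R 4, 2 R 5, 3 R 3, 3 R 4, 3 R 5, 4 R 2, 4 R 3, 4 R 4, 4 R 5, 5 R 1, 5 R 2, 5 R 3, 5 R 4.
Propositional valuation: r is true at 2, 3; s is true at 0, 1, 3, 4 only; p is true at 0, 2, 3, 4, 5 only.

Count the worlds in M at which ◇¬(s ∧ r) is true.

Recall that ◇ψ holds at a world iff ψ holds at some accessible world.
Let φ = ◇¬(s ∧ r). Evaluate φ at each world:
  0 (successors {1, 2}): φ is true.
  1 (successors {0, 5}): φ is true.
  2 (successors {0, 4, 5}): φ is true.
  3 (successors {3, 4, 5}): φ is true.
  4 (successors {2, 3, 4, 5}): φ is true.
  5 (successors {1, 2, 3, 4}): φ is true.
For instance, at 3:
  At 3: ◇¬(s ∧ r) requires ¬(s ∧ r) at some successor in {3, 4, 5}.
    ¬(s ∧ r) holds at 4, so ◇¬(s ∧ r) is true at 3.
Satisfying worlds: {0, 1, 2, 3, 4, 5}

6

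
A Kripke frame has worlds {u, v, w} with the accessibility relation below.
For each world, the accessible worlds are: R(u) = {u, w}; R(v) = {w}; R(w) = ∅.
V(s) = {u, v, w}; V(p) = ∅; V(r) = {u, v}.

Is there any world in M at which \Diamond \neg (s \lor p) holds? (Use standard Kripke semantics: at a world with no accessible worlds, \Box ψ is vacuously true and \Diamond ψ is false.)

No

Recall that \Diamond ψ holds at a world iff ψ holds at some accessible world.
Let φ = \Diamond \neg (s \lor p). Evaluate φ at each world:
  u (successors {u, w}): φ is false.
  v (successors {w}): φ is false.
  w (successors ∅): φ is false.
For instance, at u:
  At u: \Diamond \neg (s \lor p) requires \neg (s \lor p) at some successor in {u, w}.
    At u: \neg (s \lor p) is false.
    At w: \neg (s \lor p) is false.
  So \Diamond \neg (s \lor p) is false at u.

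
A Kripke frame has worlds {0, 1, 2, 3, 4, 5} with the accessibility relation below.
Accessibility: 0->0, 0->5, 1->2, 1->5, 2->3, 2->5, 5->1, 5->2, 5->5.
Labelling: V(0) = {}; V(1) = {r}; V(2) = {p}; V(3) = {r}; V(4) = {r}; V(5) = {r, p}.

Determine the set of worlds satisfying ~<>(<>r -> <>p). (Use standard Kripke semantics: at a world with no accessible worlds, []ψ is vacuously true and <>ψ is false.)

Let φ = ~<>(<>r -> <>p). Evaluate φ at each world:
  0 (successors {0, 5}): φ is false.
  1 (successors {2, 5}): φ is false.
  2 (successors {3, 5}): φ is false.
  3 (successors ∅): φ is true.
  4 (successors ∅): φ is true.
  5 (successors {1, 2, 5}): φ is false.
For instance, at 2:
  At 2: <>(<>r -> <>p) is true, so ~<>(<>r -> <>p) is false.
    At 2: <>(<>r -> <>p) requires <>r -> <>p at some successor in {3, 5}.
      <>r -> <>p holds at 3, so <>(<>r -> <>p) is true at 2.
Satisfying worlds: {3, 4}

3, 4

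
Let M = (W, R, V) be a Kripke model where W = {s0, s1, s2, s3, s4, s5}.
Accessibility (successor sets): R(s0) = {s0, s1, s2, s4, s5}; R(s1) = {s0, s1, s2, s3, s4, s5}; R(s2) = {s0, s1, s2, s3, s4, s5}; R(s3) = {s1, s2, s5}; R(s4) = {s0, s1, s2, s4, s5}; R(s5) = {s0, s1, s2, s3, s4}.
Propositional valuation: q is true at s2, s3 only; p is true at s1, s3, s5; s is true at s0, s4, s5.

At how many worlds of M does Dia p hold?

Recall that Dia ψ holds at a world iff ψ holds at some accessible world.
Let φ = Dia p. Evaluate φ at each world:
  s0 (successors {s0, s1, s2, s4, s5}): φ is true.
  s1 (successors {s0, s1, s2, s3, s4, s5}): φ is true.
  s2 (successors {s0, s1, s2, s3, s4, s5}): φ is true.
  s3 (successors {s1, s2, s5}): φ is true.
  s4 (successors {s0, s1, s2, s4, s5}): φ is true.
  s5 (successors {s0, s1, s2, s3, s4}): φ is true.
For instance, at s0:
  At s0: Dia p requires p at some successor in {s0, s1, s2, s4, s5}.
    p holds at s1, so Dia p is true at s0.
Satisfying worlds: {s0, s1, s2, s3, s4, s5}

6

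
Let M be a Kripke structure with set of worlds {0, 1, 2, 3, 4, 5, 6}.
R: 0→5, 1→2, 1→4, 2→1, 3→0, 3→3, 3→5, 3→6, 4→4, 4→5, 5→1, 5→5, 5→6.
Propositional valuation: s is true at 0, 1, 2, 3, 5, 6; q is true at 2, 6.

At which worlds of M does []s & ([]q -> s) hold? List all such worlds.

Let φ = []s & ([]q -> s). Evaluate φ at each world:
  0 (successors {5}): φ is true.
  1 (successors {2, 4}): φ is false.
  2 (successors {1}): φ is true.
  3 (successors {0, 3, 5, 6}): φ is true.
  4 (successors {4, 5}): φ is false.
  5 (successors {1, 5, 6}): φ is true.
  6 (successors ∅): φ is true.
For instance, at 4:
  At 4: []s is false, []q -> s is true, so []s & ([]q -> s) is false.
    At 4: []s requires s at every successor {4, 5}.
      s fails at 4, so []s is false at 4.
    At 4: []q is false, s is false, so []q -> s is true.
      At 4: []q requires q at every successor {4, 5}.
        q fails at 4, so []q is false at 4.
Satisfying worlds: {0, 2, 3, 5, 6}

0, 2, 3, 5, 6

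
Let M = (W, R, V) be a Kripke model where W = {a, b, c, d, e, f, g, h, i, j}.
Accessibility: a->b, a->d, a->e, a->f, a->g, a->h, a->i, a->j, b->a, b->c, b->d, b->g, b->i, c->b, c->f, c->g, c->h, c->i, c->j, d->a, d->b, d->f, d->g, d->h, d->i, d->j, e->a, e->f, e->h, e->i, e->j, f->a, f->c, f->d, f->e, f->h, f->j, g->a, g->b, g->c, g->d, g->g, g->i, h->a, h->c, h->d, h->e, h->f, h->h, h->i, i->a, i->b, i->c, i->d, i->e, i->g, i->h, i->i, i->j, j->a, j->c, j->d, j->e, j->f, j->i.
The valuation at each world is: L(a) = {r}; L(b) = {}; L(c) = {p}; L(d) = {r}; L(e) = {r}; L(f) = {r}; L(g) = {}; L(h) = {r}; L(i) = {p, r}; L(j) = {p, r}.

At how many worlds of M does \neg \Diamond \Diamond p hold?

Recall that \Diamond ψ holds at a world iff ψ holds at some accessible world.
Let φ = \neg \Diamond \Diamond p. Evaluate φ at each world:
  a (successors {b, d, e, f, g, h, i, j}): φ is false.
  b (successors {a, c, d, g, i}): φ is false.
  c (successors {b, f, g, h, i, j}): φ is false.
  d (successors {a, b, f, g, h, i, j}): φ is false.
  e (successors {a, f, h, i, j}): φ is false.
  f (successors {a, c, d, e, h, j}): φ is false.
  g (successors {a, b, c, d, g, i}): φ is false.
  h (successors {a, c, d, e, f, h, i}): φ is false.
  i (successors {a, b, c, d, e, g, h, i, j}): φ is false.
  j (successors {a, c, d, e, f, i}): φ is false.
For instance, at b:
  At b: \Diamond \Diamond p is true, so \neg \Diamond \Diamond p is false.
    At b: \Diamond \Diamond p requires \Diamond p at some successor in {a, c, d, g, i}.
      \Diamond p holds at a, so \Diamond \Diamond p is true at b.
Satisfying worlds: none.

0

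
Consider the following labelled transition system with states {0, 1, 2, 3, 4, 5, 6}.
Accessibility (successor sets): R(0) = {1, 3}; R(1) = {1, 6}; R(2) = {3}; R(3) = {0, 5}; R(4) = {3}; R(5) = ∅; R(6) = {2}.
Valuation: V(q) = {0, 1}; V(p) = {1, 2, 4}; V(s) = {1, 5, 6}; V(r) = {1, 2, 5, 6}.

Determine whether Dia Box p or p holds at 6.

Recall that Box ψ holds at a world iff ψ holds at every accessible world, and Dia ψ holds iff ψ holds at some accessible world.
At 6: Dia Box p is false, p is false, so Dia Box p or p is false.
  At 6: Dia Box p requires Box p at some successor in {2}.
    At 2: Box p is false.
  So Dia Box p is false at 6.

No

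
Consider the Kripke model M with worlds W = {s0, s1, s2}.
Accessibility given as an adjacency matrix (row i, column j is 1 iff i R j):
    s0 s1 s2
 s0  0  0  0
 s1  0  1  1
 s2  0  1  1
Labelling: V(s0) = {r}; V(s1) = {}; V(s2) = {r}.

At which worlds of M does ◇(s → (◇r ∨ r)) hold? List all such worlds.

Let φ = ◇(s → (◇r ∨ r)). Evaluate φ at each world:
  s0 (successors ∅): φ is false.
  s1 (successors {s1, s2}): φ is true.
  s2 (successors {s1, s2}): φ is true.
For instance, at s1:
  At s1: ◇(s → (◇r ∨ r)) requires s → (◇r ∨ r) at some successor in {s1, s2}.
    s → (◇r ∨ r) holds at s1, so ◇(s → (◇r ∨ r)) is true at s1.
      At s1: s is false, ◇r ∨ r is true, so s → (◇r ∨ r) is true.
Satisfying worlds: {s1, s2}

s1, s2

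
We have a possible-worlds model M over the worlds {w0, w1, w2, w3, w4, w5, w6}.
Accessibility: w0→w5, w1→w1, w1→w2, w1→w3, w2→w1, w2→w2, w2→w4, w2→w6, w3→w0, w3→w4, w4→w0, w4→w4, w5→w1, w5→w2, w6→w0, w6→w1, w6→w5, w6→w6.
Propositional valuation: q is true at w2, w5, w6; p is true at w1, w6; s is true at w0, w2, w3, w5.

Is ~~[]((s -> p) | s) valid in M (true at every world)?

Recall that []ψ holds at a world iff ψ holds at every accessible world, and <>ψ holds iff ψ holds at some accessible world.
Let φ = ~~[]((s -> p) | s). Evaluate φ at each world:
  w0 (successors {w5}): φ is true.
  w1 (successors {w1, w2, w3}): φ is true.
  w2 (successors {w1, w2, w4, w6}): φ is true.
  w3 (successors {w0, w4}): φ is true.
  w4 (successors {w0, w4}): φ is true.
  w5 (successors {w1, w2}): φ is true.
  w6 (successors {w0, w1, w5, w6}): φ is true.
For instance, at w2:
  At w2: ~[]((s -> p) | s) is false, so ~~[]((s -> p) | s) is true.
    At w2: []((s -> p) | s) is true, so ~[]((s -> p) | s) is false.
      At w2: []((s -> p) | s) requires (s -> p) | s at every successor {w1, w2, w4, w6}.
        At w1: (s -> p) | s is true.
        At w2: (s -> p) | s is true.
        At w4: (s -> p) | s is true.
        At w6: (s -> p) | s is true.
      So []((s -> p) | s) is true at w2.

Yes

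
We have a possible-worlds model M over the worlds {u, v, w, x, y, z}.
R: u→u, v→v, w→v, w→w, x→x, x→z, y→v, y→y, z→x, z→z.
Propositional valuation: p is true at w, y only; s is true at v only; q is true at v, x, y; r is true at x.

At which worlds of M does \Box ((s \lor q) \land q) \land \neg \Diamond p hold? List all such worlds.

v

Let φ = \Box ((s \lor q) \land q) \land \neg \Diamond p. Evaluate φ at each world:
  u (successors {u}): φ is false.
  v (successors {v}): φ is true.
  w (successors {v, w}): φ is false.
  x (successors {x, z}): φ is false.
  y (successors {v, y}): φ is false.
  z (successors {x, z}): φ is false.
For instance, at u:
  At u: \Box ((s \lor q) \land q) is false, \neg \Diamond p is true, so \Box ((s \lor q) \land q) \land \neg \Diamond p is false.
    At u: \Box ((s \lor q) \land q) requires (s \lor q) \land q at every successor {u}.
      (s \lor q) \land q fails at u, so \Box ((s \lor q) \land q) is false at u.
    At u: \Diamond p is false, so \neg \Diamond p is true.
      At u: \Diamond p requires p at some successor in {u}.
        At u: p is false.
      So \Diamond p is false at u.
Satisfying worlds: {v}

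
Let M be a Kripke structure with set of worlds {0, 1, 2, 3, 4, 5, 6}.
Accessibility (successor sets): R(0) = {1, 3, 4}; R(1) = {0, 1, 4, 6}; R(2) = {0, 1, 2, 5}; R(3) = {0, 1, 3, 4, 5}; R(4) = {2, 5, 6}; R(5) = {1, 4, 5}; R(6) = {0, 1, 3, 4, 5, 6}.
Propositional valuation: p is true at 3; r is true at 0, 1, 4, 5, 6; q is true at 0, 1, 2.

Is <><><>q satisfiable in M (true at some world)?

Let φ = <><><>q. Evaluate φ at each world:
  0 (successors {1, 3, 4}): φ is true.
  1 (successors {0, 1, 4, 6}): φ is true.
  2 (successors {0, 1, 2, 5}): φ is true.
  3 (successors {0, 1, 3, 4, 5}): φ is true.
  4 (successors {2, 5, 6}): φ is true.
  5 (successors {1, 4, 5}): φ is true.
  6 (successors {0, 1, 3, 4, 5, 6}): φ is true.
Detail at 0 (witness):
  At 0: <><><>q requires <><>q at some successor in {1, 3, 4}.
    <><>q holds at 1, so <><><>q is true at 0.
      At 1: <><>q requires <>q at some successor in {0, 1, 4, 6}.
        <>q holds at 0, so <><>q is true at 1.

Yes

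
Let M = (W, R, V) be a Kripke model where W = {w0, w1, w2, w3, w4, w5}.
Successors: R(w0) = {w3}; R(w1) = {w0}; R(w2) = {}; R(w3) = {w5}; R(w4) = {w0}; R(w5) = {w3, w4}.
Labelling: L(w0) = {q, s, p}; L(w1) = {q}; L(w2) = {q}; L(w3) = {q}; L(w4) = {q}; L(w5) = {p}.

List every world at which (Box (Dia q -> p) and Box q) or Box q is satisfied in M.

Recall that Box ψ holds at a world iff ψ holds at every accessible world, and Dia ψ holds iff ψ holds at some accessible world.
Let φ = (Box (Dia q -> p) and Box q) or Box q. Evaluate φ at each world:
  w0 (successors {w3}): φ is true.
  w1 (successors {w0}): φ is true.
  w2 (successors ∅): φ is true.
  w3 (successors {w5}): φ is false.
  w4 (successors {w0}): φ is true.
  w5 (successors {w3, w4}): φ is true.
For instance, at w5:
  At w5: Box (Dia q -> p) and Box q is false, Box q is true, so (Box (Dia q -> p) and Box q) or Box q is true.
    At w5: Box (Dia q -> p) is false, Box q is true, so Box (Dia q -> p) and Box q is false.
      At w5: Box (Dia q -> p) requires Dia q -> p at every successor {w3, w4}.
        Dia q -> p fails at w4, so Box (Dia q -> p) is false at w5.
      At w5: Box q requires q at every successor {w3, w4}.
        At w3: q is true.
        At w4: q is true.
      So Box q is true at w5.
    At w5: Box q requires q at every successor {w3, w4}.
      At w3: q is true.
      At w4: q is true.
    So Box q is true at w5.
Satisfying worlds: {w0, w1, w2, w4, w5}

w0, w1, w2, w4, w5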